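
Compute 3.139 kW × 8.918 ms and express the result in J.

3.139 × 10³ × 8.918 × 10⁻³ = 27.993602 J

27.993602 J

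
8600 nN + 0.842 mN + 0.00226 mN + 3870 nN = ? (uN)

856.73 uN

In uN:
  8600 nN = 8600 × 10^-3 uN = 8.6
  0.842 mN = 0.842 × 10^3 uN = 842
  0.00226 mN = 0.00226 × 10^3 uN = 2.26
  3870 nN = 3870 × 10^-3 uN = 3.87
Sum: 8.6 + 842 + 2.26 + 3.87 = 856.73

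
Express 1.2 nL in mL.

0.0000012 mL

nano = 10⁻⁹, milli = 10⁻³; factor is 10⁻⁶.
1.2 × 10⁻⁶ = 0.0000012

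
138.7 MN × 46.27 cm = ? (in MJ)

138.7 × 10^6 × 46.27 × 10^-2 = 6417.649 × 10^4 J

64.17649 MJ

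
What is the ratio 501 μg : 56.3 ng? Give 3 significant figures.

8900

(501 × 10⁻⁶) / (56.3 × 10⁻⁹) = 8.899 × 10³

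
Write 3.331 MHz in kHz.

3331 kHz

mega = 1e6, kilo = 1e3; factor is 1e3.
3.331 × 1e3 = 3331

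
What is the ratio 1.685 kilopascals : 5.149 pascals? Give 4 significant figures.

(1.685 × 10³) / (5.149) = 0.32725 × 10³

327.2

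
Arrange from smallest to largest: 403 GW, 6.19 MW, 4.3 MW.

403 GW = 403000000000 W
6.19 MW = 6190000 W
4.3 MW = 4300000 W

4.3 MW < 6.19 MW < 403 GW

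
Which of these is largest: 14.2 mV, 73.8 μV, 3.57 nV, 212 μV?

14.2 mV = 0.0142 V
73.8 μV = 0.0000738 V
3.57 nV = 0.00000000357 V
212 μV = 0.000212 V

14.2 mV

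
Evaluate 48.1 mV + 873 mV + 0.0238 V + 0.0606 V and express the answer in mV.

1005.5 mV

In mV:
  48.1 mV → 48.1
  873 mV → 873
  0.0238 V = 0.0238 × 10³ mV = 23.8
  0.0606 V = 0.0606 × 10³ mV = 60.6
Sum: 48.1 + 873 + 23.8 + 60.6 = 1005.5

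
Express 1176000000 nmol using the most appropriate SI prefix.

1.176 mol

= 1.176 mol; mantissa already in [1, 1000).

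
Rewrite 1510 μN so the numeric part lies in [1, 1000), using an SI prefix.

= 1.51e-3 N; 1e-3 is milli.

1.51 mN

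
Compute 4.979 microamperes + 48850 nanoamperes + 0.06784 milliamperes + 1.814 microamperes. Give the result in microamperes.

In microamperes:
  4.979 microamperes → 4.979
  48850 nanoamperes = 48850 × 10⁻³ microamperes = 48.85
  0.06784 milliamperes = 0.06784 × 10³ microamperes = 67.84
  1.814 microamperes → 1.814
Sum: 4.979 + 48.85 + 67.84 + 1.814 = 123.483

123.483 microamperes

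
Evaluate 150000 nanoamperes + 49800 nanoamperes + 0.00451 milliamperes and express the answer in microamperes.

In microamperes:
  150000 nanoamperes = 150000e-3 microamperes = 150
  49800 nanoamperes = 49800e-3 microamperes = 49.8
  0.00451 milliamperes = 0.00451e3 microamperes = 4.51
Sum: 150 + 49.8 + 4.51 = 204.31

204.31 microamperes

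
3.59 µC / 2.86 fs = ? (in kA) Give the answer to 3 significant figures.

1260000 kA

(3.59 × 10⁻⁶) / (2.86 × 10⁻¹⁵) = 1.2552 × 10⁹ A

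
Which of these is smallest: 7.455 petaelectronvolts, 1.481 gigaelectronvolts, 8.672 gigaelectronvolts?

7.455 petaelectronvolts = 7455000000000000 electronvolts
1.481 gigaelectronvolts = 1481000000 electronvolts
8.672 gigaelectronvolts = 8672000000 electronvolts

1.481 gigaelectronvolts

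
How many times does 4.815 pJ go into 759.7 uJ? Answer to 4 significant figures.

157800000

(759.7 × 10⁻⁶) / (4.815 × 10⁻¹²) = 157.78 × 10⁶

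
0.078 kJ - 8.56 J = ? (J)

69.44 J

In J:
  0.078 kJ = 0.078 × 10³ J = 78
  8.56 J → 8.56
Difference: 78 - 8.56 = 69.44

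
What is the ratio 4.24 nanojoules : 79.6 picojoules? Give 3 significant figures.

(4.24 × 10^-9) / (79.6 × 10^-12) = 0.05327 × 10^3

53.3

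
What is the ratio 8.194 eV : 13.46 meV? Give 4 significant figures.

608.8

(8.194) / (13.46 × 10^-3) = 0.60877 × 10^3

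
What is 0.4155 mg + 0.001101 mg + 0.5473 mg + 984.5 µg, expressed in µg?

1948.401 µg

In µg:
  0.4155 mg = 0.4155e3 µg = 415.5
  0.001101 mg = 0.001101e3 µg = 1.101
  0.5473 mg = 0.5473e3 µg = 547.3
  984.5 µg → 984.5
Sum: 415.5 + 1.101 + 547.3 + 984.5 = 1948.401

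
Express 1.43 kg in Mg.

0.00143 Mg

kilo = 1e3, mega = 1e6; factor is 1e-3.
1.43 × 1e-3 = 0.00143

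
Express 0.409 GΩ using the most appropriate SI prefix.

409 MΩ

= 409 × 10⁶ Ω; 10⁶ is mega.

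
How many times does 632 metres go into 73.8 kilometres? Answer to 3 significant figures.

(73.8 × 10³) / (632) = 0.1168 × 10³

117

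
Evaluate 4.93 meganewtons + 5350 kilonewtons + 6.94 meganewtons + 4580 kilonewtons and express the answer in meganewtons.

In meganewtons:
  4.93 meganewtons → 4.93
  5350 kilonewtons = 5350e-3 meganewtons = 5.35
  6.94 meganewtons → 6.94
  4580 kilonewtons = 4580e-3 meganewtons = 4.58
Sum: 4.93 + 5.35 + 6.94 + 4.58 = 21.8

21.8 meganewtons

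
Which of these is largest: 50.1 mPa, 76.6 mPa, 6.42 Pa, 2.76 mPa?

50.1 mPa = 0.0501 Pa
76.6 mPa = 0.0766 Pa
6.42 Pa = 6.42 Pa
2.76 mPa = 0.00276 Pa

6.42 Pa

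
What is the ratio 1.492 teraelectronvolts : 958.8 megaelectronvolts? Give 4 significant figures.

(1.492e12) / (958.8e6) = 0.0015561e6

1556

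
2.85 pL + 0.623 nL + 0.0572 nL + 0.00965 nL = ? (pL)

692.7 pL

In pL:
  2.85 pL → 2.85
  0.623 nL = 0.623e3 pL = 623
  0.0572 nL = 0.0572e3 pL = 57.2
  0.00965 nL = 0.00965e3 pL = 9.65
Sum: 2.85 + 623 + 57.2 + 9.65 = 692.7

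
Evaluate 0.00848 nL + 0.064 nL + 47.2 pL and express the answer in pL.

In pL:
  0.00848 nL = 0.00848 × 10^3 pL = 8.48
  0.064 nL = 0.064 × 10^3 pL = 64
  47.2 pL → 47.2
Sum: 8.48 + 64 + 47.2 = 119.68

119.68 pL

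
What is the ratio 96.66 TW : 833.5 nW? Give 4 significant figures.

(96.66e12) / (833.5e-9) = 0.11597e21

116000000000000000000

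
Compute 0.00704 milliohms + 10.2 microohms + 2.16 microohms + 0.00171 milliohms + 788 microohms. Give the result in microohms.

In microohms:
  0.00704 milliohms = 0.00704 × 10³ microohms = 7.04
  10.2 microohms → 10.2
  2.16 microohms → 2.16
  0.00171 milliohms = 0.00171 × 10³ microohms = 1.71
  788 microohms → 788
Sum: 7.04 + 10.2 + 2.16 + 1.71 + 788 = 809.11

809.11 microohms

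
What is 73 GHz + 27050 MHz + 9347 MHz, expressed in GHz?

In GHz:
  73 GHz → 73
  27050 MHz = 27050 × 10^-3 GHz = 27.05
  9347 MHz = 9347 × 10^-3 GHz = 9.347
Sum: 73 + 27.05 + 9.347 = 109.397

109.397 GHz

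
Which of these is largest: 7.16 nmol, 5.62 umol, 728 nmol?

5.62 umol

7.16 nmol = 0.00000000716 mol
5.62 umol = 0.00000562 mol
728 nmol = 0.000000728 mol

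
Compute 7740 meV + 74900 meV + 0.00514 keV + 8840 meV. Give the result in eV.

96.62 eV

In eV:
  7740 meV = 7740 × 10⁻³ eV = 7.74
  74900 meV = 74900 × 10⁻³ eV = 74.9
  0.00514 keV = 0.00514 × 10³ eV = 5.14
  8840 meV = 8840 × 10⁻³ eV = 8.84
Sum: 7.74 + 74.9 + 5.14 + 8.84 = 96.62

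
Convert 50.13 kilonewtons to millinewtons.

50130000 millinewtons

kilo = 10^3, milli = 10^-3; factor is 10^6.
50.13 × 10^6 = 50130000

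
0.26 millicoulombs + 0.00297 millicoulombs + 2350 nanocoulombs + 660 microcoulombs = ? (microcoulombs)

In microcoulombs:
  0.26 millicoulombs = 0.26e3 microcoulombs = 260
  0.00297 millicoulombs = 0.00297e3 microcoulombs = 2.97
  2350 nanocoulombs = 2350e-3 microcoulombs = 2.35
  660 microcoulombs → 660
Sum: 260 + 2.97 + 2.35 + 660 = 925.32

925.32 microcoulombs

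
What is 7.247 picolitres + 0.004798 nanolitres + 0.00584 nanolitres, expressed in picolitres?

17.885 picolitres

In picolitres:
  7.247 picolitres → 7.247
  0.004798 nanolitres = 0.004798e3 picolitres = 4.798
  0.00584 nanolitres = 0.00584e3 picolitres = 5.84
Sum: 7.247 + 4.798 + 5.84 = 17.885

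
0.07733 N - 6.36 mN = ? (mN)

70.97 mN

In mN:
  0.07733 N = 0.07733e3 mN = 77.33
  6.36 mN → 6.36
Difference: 77.33 - 6.36 = 70.97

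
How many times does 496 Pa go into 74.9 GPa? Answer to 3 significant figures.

151000000

(74.9 × 10⁹) / (496) = 0.151 × 10⁹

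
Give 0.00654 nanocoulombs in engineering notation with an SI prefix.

= 6.54 × 10⁻¹² coulombs; 10⁻¹² is pico.

6.54 picocoulombs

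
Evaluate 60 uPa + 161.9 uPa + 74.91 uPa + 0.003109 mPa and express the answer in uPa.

In uPa:
  60 uPa → 60
  161.9 uPa → 161.9
  74.91 uPa → 74.91
  0.003109 mPa = 0.003109 × 10^3 uPa = 3.109
Sum: 60 + 161.9 + 74.91 + 3.109 = 299.919

299.919 uPa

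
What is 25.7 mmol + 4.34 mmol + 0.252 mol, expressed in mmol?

282.04 mmol

In mmol:
  25.7 mmol → 25.7
  4.34 mmol → 4.34
  0.252 mol = 0.252 × 10^3 mmol = 252
Sum: 25.7 + 4.34 + 252 = 282.04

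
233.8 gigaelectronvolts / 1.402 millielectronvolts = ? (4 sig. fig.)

(233.8 × 10⁹) / (1.402 × 10⁻³) = 166.76 × 10¹²

166800000000000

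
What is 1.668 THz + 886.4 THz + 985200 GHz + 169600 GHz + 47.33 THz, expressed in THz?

In THz:
  1.668 THz → 1.668
  886.4 THz → 886.4
  985200 GHz = 985200 × 10⁻³ THz = 985.2
  169600 GHz = 169600 × 10⁻³ THz = 169.6
  47.33 THz → 47.33
Sum: 1.668 + 886.4 + 985.2 + 169.6 + 47.33 = 2090.198

2090.198 THz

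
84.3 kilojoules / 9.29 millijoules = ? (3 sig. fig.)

(84.3e3) / (9.29e-3) = 9.074e6

9070000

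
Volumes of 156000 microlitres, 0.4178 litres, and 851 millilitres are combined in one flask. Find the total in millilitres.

1424.8 millilitres

In millilitres:
  156000 microlitres = 156000 × 10^-3 millilitres = 156
  0.4178 litres = 0.4178 × 10^3 millilitres = 417.8
  851 millilitres → 851
Sum: 156 + 417.8 + 851 = 1424.8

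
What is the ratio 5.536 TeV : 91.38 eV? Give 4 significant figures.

60580000000

(5.536 × 10^12) / (91.38) = 0.060582 × 10^12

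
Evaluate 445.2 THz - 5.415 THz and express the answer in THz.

439.785 THz

In THz:
  445.2 THz → 445.2
  5.415 THz → 5.415
Difference: 445.2 - 5.415 = 439.785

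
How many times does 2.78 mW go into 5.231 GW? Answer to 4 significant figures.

1882000000000

(5.231e9) / (2.78e-3) = 1.8817e12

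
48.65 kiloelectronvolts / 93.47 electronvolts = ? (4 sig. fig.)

(48.65e3) / (93.47) = 0.52049e3

520.5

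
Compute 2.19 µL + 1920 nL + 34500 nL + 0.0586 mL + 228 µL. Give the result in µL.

325.21 µL

In µL:
  2.19 µL → 2.19
  1920 nL = 1920 × 10⁻³ µL = 1.92
  34500 nL = 34500 × 10⁻³ µL = 34.5
  0.0586 mL = 0.0586 × 10³ µL = 58.6
  228 µL → 228
Sum: 2.19 + 1.92 + 34.5 + 58.6 + 228 = 325.21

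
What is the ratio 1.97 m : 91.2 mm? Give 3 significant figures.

21.6

(1.97) / (91.2 × 10⁻³) = 0.0216 × 10³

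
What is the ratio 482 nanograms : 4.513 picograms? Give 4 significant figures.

106800

(482 × 10^-9) / (4.513 × 10^-12) = 106.8 × 10^3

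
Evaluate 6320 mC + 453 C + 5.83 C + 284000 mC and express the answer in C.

749.15 C

In C:
  6320 mC = 6320e-3 C = 6.32
  453 C → 453
  5.83 C → 5.83
  284000 mC = 284000e-3 C = 284
Sum: 6.32 + 453 + 5.83 + 284 = 749.15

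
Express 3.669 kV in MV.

kilo = 1e3, mega = 1e6; factor is 1e-3.
3.669 × 1e-3 = 0.003669

0.003669 MV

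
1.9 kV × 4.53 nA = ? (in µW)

8.607 µW

1.9 × 10³ × 4.53 × 10⁻⁹ = 8.607 × 10⁻⁶ W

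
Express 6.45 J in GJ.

(no prefix) = 10⁰, giga = 10⁹; factor is 10⁻⁹.
6.45 × 10⁻⁹ = 0.00000000645

0.00000000645 GJ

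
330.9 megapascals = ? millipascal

330900000000 millipascals

mega = 10⁶, milli = 10⁻³; factor is 10⁹.
330.9 × 10⁹ = 330900000000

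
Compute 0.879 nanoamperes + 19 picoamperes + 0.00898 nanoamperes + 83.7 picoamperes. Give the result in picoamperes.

In picoamperes:
  0.879 nanoamperes = 0.879 × 10³ picoamperes = 879
  19 picoamperes → 19
  0.00898 nanoamperes = 0.00898 × 10³ picoamperes = 8.98
  83.7 picoamperes → 83.7
Sum: 879 + 19 + 8.98 + 83.7 = 990.68

990.68 picoamperes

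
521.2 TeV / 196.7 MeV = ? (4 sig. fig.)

(521.2 × 10¹²) / (196.7 × 10⁶) = 2.6497 × 10⁶

2650000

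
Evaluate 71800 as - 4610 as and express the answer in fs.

67.19 fs

In fs:
  71800 as = 71800e-3 fs = 71.8
  4610 as = 4610e-3 fs = 4.61
Difference: 71.8 - 4.61 = 67.19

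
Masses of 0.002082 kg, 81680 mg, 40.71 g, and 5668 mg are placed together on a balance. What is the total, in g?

In g:
  0.002082 kg = 0.002082e3 g = 2.082
  81680 mg = 81680e-3 g = 81.68
  40.71 g → 40.71
  5668 mg = 5668e-3 g = 5.668
Sum: 2.082 + 81.68 + 40.71 + 5.668 = 130.14

130.14 g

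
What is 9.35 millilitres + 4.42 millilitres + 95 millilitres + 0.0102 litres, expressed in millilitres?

In millilitres:
  9.35 millilitres → 9.35
  4.42 millilitres → 4.42
  95 millilitres → 95
  0.0102 litres = 0.0102 × 10^3 millilitres = 10.2
Sum: 9.35 + 4.42 + 95 + 10.2 = 118.97

118.97 millilitres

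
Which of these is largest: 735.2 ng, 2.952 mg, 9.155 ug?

2.952 mg

735.2 ng = 0.0000007352 g
2.952 mg = 0.002952 g
9.155 ug = 0.000009155 g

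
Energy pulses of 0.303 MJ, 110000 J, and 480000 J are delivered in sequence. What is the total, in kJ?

In kJ:
  0.303 MJ = 0.303e3 kJ = 303
  110000 J = 110000e-3 kJ = 110
  480000 J = 480000e-3 kJ = 480
Sum: 303 + 110 + 480 = 893

893 kJ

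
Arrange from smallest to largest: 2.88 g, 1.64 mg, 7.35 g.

1.64 mg < 2.88 g < 7.35 g

2.88 g = 2.88 g
1.64 mg = 0.00164 g
7.35 g = 7.35 g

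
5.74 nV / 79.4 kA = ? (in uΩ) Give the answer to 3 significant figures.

0.0000000723 uΩ

(5.74 × 10⁻⁹) / (79.4 × 10³) = 0.072292 × 10⁻¹² Ω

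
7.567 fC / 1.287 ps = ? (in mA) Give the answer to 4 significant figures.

5.880 mA

(7.567 × 10^-15) / (1.287 × 10^-12) = 5.87956 × 10^-3 A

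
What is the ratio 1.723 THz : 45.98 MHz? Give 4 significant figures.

(1.723e12) / (45.98e6) = 0.037473e6

37470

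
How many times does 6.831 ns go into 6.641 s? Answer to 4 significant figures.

972200000

(6.641) / (6.831e-9) = 0.97219e9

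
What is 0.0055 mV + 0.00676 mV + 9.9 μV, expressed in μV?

22.16 μV

In μV:
  0.0055 mV = 0.0055 × 10^3 μV = 5.5
  0.00676 mV = 0.00676 × 10^3 μV = 6.76
  9.9 μV → 9.9
Sum: 5.5 + 6.76 + 9.9 = 22.16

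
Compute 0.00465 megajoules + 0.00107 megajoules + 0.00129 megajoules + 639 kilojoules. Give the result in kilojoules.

646.01 kilojoules

In kilojoules:
  0.00465 megajoules = 0.00465 × 10³ kilojoules = 4.65
  0.00107 megajoules = 0.00107 × 10³ kilojoules = 1.07
  0.00129 megajoules = 0.00129 × 10³ kilojoules = 1.29
  639 kilojoules → 639
Sum: 4.65 + 1.07 + 1.29 + 639 = 646.01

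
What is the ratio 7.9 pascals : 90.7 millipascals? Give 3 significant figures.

87.1

(7.9) / (90.7 × 10⁻³) = 0.0871 × 10³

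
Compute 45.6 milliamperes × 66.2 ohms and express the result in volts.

45.6 × 10^-3 × 66.2 = 3018.72 × 10^-3 V

3.01872 volts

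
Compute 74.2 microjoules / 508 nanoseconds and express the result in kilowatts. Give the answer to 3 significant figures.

(74.2e-6) / (508e-9) = 0.14606e3 W

0.146 kilowatts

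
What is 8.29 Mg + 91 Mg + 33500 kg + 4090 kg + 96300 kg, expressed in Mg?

In Mg:
  8.29 Mg → 8.29
  91 Mg → 91
  33500 kg = 33500e-3 Mg = 33.5
  4090 kg = 4090e-3 Mg = 4.09
  96300 kg = 96300e-3 Mg = 96.3
Sum: 8.29 + 91 + 33.5 + 4.09 + 96.3 = 233.18

233.18 Mg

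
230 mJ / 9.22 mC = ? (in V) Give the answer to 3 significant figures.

(230e-3) / (9.22e-3) = 24.946 V

24.9 V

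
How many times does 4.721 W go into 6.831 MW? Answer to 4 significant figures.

1447000

(6.831e6) / (4.721) = 1.4469e6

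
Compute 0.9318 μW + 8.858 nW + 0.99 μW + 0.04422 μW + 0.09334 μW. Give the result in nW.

In nW:
  0.9318 μW = 0.9318 × 10^3 nW = 931.8
  8.858 nW → 8.858
  0.99 μW = 0.99 × 10^3 nW = 990
  0.04422 μW = 0.04422 × 10^3 nW = 44.22
  0.09334 μW = 0.09334 × 10^3 nW = 93.34
Sum: 931.8 + 8.858 + 990 + 44.22 + 93.34 = 2068.218

2068.218 nW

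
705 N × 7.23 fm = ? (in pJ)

705 × 7.23 × 10^-15 = 5097.15 × 10^-15 J

5.09715 pJ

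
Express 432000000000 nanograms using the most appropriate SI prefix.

= 432 grams; mantissa already in [1, 1000).

432 grams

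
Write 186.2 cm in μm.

centi = 10⁻², micro = 10⁻⁶; factor is 10⁴.
186.2 × 10⁴ = 1862000

1862000 μm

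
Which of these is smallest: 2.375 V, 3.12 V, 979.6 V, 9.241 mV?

9.241 mV

2.375 V = 2.375 V
3.12 V = 3.12 V
979.6 V = 979.6 V
9.241 mV = 0.009241 V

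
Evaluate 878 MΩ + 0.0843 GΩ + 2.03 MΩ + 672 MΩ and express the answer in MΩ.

In MΩ:
  878 MΩ → 878
  0.0843 GΩ = 0.0843e3 MΩ = 84.3
  2.03 MΩ → 2.03
  672 MΩ → 672
Sum: 878 + 84.3 + 2.03 + 672 = 1636.33

1636.33 MΩ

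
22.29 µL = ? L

micro = 10^-6, (no prefix) = 10^0; factor is 10^-6.
22.29 × 10^-6 = 0.00002229

0.00002229 L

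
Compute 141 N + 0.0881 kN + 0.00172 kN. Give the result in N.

In N:
  141 N → 141
  0.0881 kN = 0.0881 × 10^3 N = 88.1
  0.00172 kN = 0.00172 × 10^3 N = 1.72
Sum: 141 + 88.1 + 1.72 = 230.82

230.82 N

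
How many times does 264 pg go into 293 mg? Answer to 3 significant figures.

1110000000

(293e-3) / (264e-12) = 1.11e9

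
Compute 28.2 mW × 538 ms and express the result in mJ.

28.2 × 10^-3 × 538 × 10^-3 = 15171.6 × 10^-6 J

15.1716 mJ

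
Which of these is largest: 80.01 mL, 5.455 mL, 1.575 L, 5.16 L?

80.01 mL = 0.08001 L
5.455 mL = 0.005455 L
1.575 L = 1.575 L
5.16 L = 5.16 L

5.16 L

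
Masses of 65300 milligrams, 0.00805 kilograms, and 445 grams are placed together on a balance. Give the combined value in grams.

518.35 grams

In grams:
  65300 milligrams = 65300 × 10^-3 grams = 65.3
  0.00805 kilograms = 0.00805 × 10^3 grams = 8.05
  445 grams → 445
Sum: 65.3 + 8.05 + 445 = 518.35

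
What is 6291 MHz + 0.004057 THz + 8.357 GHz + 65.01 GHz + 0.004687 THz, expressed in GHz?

In GHz:
  6291 MHz = 6291 × 10⁻³ GHz = 6.291
  0.004057 THz = 0.004057 × 10³ GHz = 4.057
  8.357 GHz → 8.357
  65.01 GHz → 65.01
  0.004687 THz = 0.004687 × 10³ GHz = 4.687
Sum: 6.291 + 4.057 + 8.357 + 65.01 + 4.687 = 88.402

88.402 GHz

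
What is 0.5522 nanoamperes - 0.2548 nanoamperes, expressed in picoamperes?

In picoamperes:
  0.5522 nanoamperes = 0.5522 × 10^3 picoamperes = 552.2
  0.2548 nanoamperes = 0.2548 × 10^3 picoamperes = 254.8
Difference: 552.2 - 254.8 = 297.4

297.4 picoamperes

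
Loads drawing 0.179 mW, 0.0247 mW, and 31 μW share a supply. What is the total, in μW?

In μW:
  0.179 mW = 0.179e3 μW = 179
  0.0247 mW = 0.0247e3 μW = 24.7
  31 μW → 31
Sum: 179 + 24.7 + 31 = 234.7

234.7 μW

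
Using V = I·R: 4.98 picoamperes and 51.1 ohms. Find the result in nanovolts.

0.254478 nanovolts

4.98e-12 × 51.1 = 254.478e-12 V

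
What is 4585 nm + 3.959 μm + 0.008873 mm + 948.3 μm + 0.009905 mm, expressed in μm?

In μm:
  4585 nm = 4585 × 10^-3 μm = 4.585
  3.959 μm → 3.959
  0.008873 mm = 0.008873 × 10^3 μm = 8.873
  948.3 μm → 948.3
  0.009905 mm = 0.009905 × 10^3 μm = 9.905
Sum: 4.585 + 3.959 + 8.873 + 948.3 + 9.905 = 975.622

975.622 μm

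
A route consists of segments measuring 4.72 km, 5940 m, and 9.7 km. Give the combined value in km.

In km:
  4.72 km → 4.72
  5940 m = 5940 × 10^-3 km = 5.94
  9.7 km → 9.7
Sum: 4.72 + 5.94 + 9.7 = 20.36

20.36 km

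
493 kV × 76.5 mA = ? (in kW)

37.7145 kW

493 × 10³ × 76.5 × 10⁻³ = 37714.5 W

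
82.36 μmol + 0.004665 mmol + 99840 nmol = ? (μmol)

186.865 μmol

In μmol:
  82.36 μmol → 82.36
  0.004665 mmol = 0.004665e3 μmol = 4.665
  99840 nmol = 99840e-3 μmol = 99.84
Sum: 82.36 + 4.665 + 99.84 = 186.865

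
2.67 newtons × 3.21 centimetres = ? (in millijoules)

85.707 millijoules

2.67 × 3.21 × 10⁻² = 8.5707 × 10⁻² J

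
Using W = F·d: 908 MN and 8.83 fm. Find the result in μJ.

908e6 × 8.83e-15 = 8017.64e-9 J

8.01764 μJ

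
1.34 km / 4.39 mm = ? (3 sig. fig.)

305000

(1.34 × 10^3) / (4.39 × 10^-3) = 0.3052 × 10^6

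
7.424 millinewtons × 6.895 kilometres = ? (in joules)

7.424 × 10⁻³ × 6.895 × 10³ = 51.18848 J

51.18848 joules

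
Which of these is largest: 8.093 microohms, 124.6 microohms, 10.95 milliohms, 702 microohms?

10.95 milliohms

8.093 microohms = 0.000008093 ohms
124.6 microohms = 0.0001246 ohms
10.95 milliohms = 0.01095 ohms
702 microohms = 0.000702 ohms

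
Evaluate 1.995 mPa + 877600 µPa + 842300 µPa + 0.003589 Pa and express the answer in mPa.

In mPa:
  1.995 mPa → 1.995
  877600 µPa = 877600e-3 mPa = 877.6
  842300 µPa = 842300e-3 mPa = 842.3
  0.003589 Pa = 0.003589e3 mPa = 3.589
Sum: 1.995 + 877.6 + 842.3 + 3.589 = 1725.484

1725.484 mPa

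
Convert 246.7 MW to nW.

246700000000000000 nW

mega = 10⁶, nano = 10⁻⁹; factor is 10¹⁵.
246.7 × 10¹⁵ = 246700000000000000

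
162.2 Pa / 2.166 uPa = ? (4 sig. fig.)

74880000

(162.2) / (2.166 × 10⁻⁶) = 74.885 × 10⁶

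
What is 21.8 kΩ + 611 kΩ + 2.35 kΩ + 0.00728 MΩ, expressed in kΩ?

In kΩ:
  21.8 kΩ → 21.8
  611 kΩ → 611
  2.35 kΩ → 2.35
  0.00728 MΩ = 0.00728 × 10^3 kΩ = 7.28
Sum: 21.8 + 611 + 2.35 + 7.28 = 642.43

642.43 kΩ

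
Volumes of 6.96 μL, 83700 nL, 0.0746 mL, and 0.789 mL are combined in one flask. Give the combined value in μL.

In μL:
  6.96 μL → 6.96
  83700 nL = 83700e-3 μL = 83.7
  0.0746 mL = 0.0746e3 μL = 74.6
  0.789 mL = 0.789e3 μL = 789
Sum: 6.96 + 83.7 + 74.6 + 789 = 954.26

954.26 μL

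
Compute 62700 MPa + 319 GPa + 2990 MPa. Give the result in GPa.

384.69 GPa

In GPa:
  62700 MPa = 62700 × 10⁻³ GPa = 62.7
  319 GPa → 319
  2990 MPa = 2990 × 10⁻³ GPa = 2.99
Sum: 62.7 + 319 + 2.99 = 384.69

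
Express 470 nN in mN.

0.00047 mN

nano = 10⁻⁹, milli = 10⁻³; factor is 10⁻⁶.
470 × 10⁻⁶ = 0.00047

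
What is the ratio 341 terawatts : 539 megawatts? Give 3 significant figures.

(341e12) / (539e6) = 0.6327e6

633000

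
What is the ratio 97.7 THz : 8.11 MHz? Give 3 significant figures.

(97.7 × 10^12) / (8.11 × 10^6) = 12.05 × 10^6

12000000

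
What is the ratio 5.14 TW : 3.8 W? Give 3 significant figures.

(5.14 × 10¹²) / (3.8) = 1.353 × 10¹²

1350000000000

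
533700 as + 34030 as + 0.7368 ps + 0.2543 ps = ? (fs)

In fs:
  533700 as = 533700 × 10⁻³ fs = 533.7
  34030 as = 34030 × 10⁻³ fs = 34.03
  0.7368 ps = 0.7368 × 10³ fs = 736.8
  0.2543 ps = 0.2543 × 10³ fs = 254.3
Sum: 533.7 + 34.03 + 736.8 + 254.3 = 1558.83

1558.83 fs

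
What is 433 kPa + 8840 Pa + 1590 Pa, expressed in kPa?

In kPa:
  433 kPa → 433
  8840 Pa = 8840 × 10⁻³ kPa = 8.84
  1590 Pa = 1590 × 10⁻³ kPa = 1.59
Sum: 433 + 8.84 + 1.59 = 443.43

443.43 kPa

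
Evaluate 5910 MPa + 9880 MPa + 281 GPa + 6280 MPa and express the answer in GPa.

In GPa:
  5910 MPa = 5910e-3 GPa = 5.91
  9880 MPa = 9880e-3 GPa = 9.88
  281 GPa → 281
  6280 MPa = 6280e-3 GPa = 6.28
Sum: 5.91 + 9.88 + 281 + 6.28 = 303.07

303.07 GPa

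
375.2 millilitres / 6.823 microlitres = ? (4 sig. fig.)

54990

(375.2 × 10^-3) / (6.823 × 10^-6) = 54.99 × 10^3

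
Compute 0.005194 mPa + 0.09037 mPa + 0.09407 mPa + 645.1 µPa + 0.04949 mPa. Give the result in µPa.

In µPa:
  0.005194 mPa = 0.005194 × 10^3 µPa = 5.194
  0.09037 mPa = 0.09037 × 10^3 µPa = 90.37
  0.09407 mPa = 0.09407 × 10^3 µPa = 94.07
  645.1 µPa → 645.1
  0.04949 mPa = 0.04949 × 10^3 µPa = 49.49
Sum: 5.194 + 90.37 + 94.07 + 645.1 + 49.49 = 884.224

884.224 µPa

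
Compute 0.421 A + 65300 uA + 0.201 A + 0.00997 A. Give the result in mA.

697.27 mA

In mA:
  0.421 A = 0.421 × 10³ mA = 421
  65300 uA = 65300 × 10⁻³ mA = 65.3
  0.201 A = 0.201 × 10³ mA = 201
  0.00997 A = 0.00997 × 10³ mA = 9.97
Sum: 421 + 65.3 + 201 + 9.97 = 697.27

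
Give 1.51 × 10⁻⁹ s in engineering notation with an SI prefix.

= 1.51 × 10⁻⁹ s; 10⁻⁹ is nano.

1.51 ns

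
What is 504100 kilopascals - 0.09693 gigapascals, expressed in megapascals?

407.17 megapascals

In megapascals:
  504100 kilopascals = 504100e-3 megapascals = 504.1
  0.09693 gigapascals = 0.09693e3 megapascals = 96.93
Difference: 504.1 - 96.93 = 407.17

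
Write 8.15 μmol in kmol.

micro = 10^-6, kilo = 10^3; factor is 10^-9.
8.15 × 10^-9 = 0.00000000815

0.00000000815 kmol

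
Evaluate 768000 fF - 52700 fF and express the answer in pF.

715.3 pF

In pF:
  768000 fF = 768000 × 10⁻³ pF = 768
  52700 fF = 52700 × 10⁻³ pF = 52.7
Difference: 768 - 52.7 = 715.3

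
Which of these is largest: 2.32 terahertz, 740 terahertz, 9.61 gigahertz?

740 terahertz

2.32 terahertz = 2320000000000 hertz
740 terahertz = 740000000000000 hertz
9.61 gigahertz = 9610000000 hertz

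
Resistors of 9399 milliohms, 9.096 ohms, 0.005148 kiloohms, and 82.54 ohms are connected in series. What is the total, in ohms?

106.183 ohms

In ohms:
  9399 milliohms = 9399e-3 ohms = 9.399
  9.096 ohms → 9.096
  0.005148 kiloohms = 0.005148e3 ohms = 5.148
  82.54 ohms → 82.54
Sum: 9.399 + 9.096 + 5.148 + 82.54 = 106.183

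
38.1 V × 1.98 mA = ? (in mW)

38.1 × 1.98e-3 = 75.438e-3 W

75.438 mW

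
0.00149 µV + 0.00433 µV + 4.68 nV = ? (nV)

In nV:
  0.00149 µV = 0.00149e3 nV = 1.49
  0.00433 µV = 0.00433e3 nV = 4.33
  4.68 nV → 4.68
Sum: 1.49 + 4.33 + 4.68 = 10.5

10.5 nV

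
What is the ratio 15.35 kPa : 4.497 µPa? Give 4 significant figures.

3413000000

(15.35 × 10³) / (4.497 × 10⁻⁶) = 3.4134 × 10⁹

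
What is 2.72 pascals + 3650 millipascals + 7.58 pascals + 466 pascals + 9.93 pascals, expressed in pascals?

489.88 pascals

In pascals:
  2.72 pascals → 2.72
  3650 millipascals = 3650 × 10^-3 pascals = 3.65
  7.58 pascals → 7.58
  466 pascals → 466
  9.93 pascals → 9.93
Sum: 2.72 + 3.65 + 7.58 + 466 + 9.93 = 489.88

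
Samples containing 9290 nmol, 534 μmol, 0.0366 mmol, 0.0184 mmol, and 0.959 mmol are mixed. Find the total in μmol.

1557.29 μmol

In μmol:
  9290 nmol = 9290e-3 μmol = 9.29
  534 μmol → 534
  0.0366 mmol = 0.0366e3 μmol = 36.6
  0.0184 mmol = 0.0184e3 μmol = 18.4
  0.959 mmol = 0.959e3 μmol = 959
Sum: 9.29 + 534 + 36.6 + 18.4 + 959 = 1557.29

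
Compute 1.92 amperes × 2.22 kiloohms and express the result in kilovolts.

4.2624 kilovolts

1.92 × 2.22 × 10³ = 4.2624 × 10³ V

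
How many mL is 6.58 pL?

pico = 1e-12, milli = 1e-3; factor is 1e-9.
6.58 × 1e-9 = 0.00000000658

0.00000000658 mL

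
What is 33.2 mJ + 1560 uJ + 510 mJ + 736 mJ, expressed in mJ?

In mJ:
  33.2 mJ → 33.2
  1560 uJ = 1560 × 10⁻³ mJ = 1.56
  510 mJ → 510
  736 mJ → 736
Sum: 33.2 + 1.56 + 510 + 736 = 1280.76

1280.76 mJ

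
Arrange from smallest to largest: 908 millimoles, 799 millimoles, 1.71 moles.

799 millimoles < 908 millimoles < 1.71 moles

908 millimoles = 0.908 moles
799 millimoles = 0.799 moles
1.71 moles = 1.71 moles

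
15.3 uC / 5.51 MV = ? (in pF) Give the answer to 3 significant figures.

2.78 pF

(15.3 × 10^-6) / (5.51 × 10^6) = 2.7768 × 10^-12 F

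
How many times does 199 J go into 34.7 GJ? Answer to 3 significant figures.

(34.7e9) / (199) = 0.1744e9

174000000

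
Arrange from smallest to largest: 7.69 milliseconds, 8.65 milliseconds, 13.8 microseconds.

13.8 microseconds < 7.69 milliseconds < 8.65 milliseconds

7.69 milliseconds = 0.00769 seconds
8.65 milliseconds = 0.00865 seconds
13.8 microseconds = 0.0000138 seconds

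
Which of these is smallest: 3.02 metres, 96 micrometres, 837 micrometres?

96 micrometres

3.02 metres = 3.02 metres
96 micrometres = 0.000096 metres
837 micrometres = 0.000837 metres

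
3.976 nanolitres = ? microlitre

0.003976 microlitres

nano = 10⁻⁹, micro = 10⁻⁶; factor is 10⁻³.
3.976 × 10⁻³ = 0.003976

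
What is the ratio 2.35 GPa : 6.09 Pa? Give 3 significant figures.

386000000

(2.35e9) / (6.09) = 0.3859e9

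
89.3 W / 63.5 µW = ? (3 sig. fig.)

(89.3) / (63.5 × 10⁻⁶) = 1.406 × 10⁶

1410000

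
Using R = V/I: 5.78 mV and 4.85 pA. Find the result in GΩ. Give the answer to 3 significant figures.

(5.78e-3) / (4.85e-12) = 1.1918e9 Ω

1.19 GΩ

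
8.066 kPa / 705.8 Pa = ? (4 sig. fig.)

11.43

(8.066e3) / (705.8) = 0.011428e3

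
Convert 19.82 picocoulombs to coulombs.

0.00000000001982 coulombs

pico = 10^-12, (no prefix) = 10^0; factor is 10^-12.
19.82 × 10^-12 = 0.00000000001982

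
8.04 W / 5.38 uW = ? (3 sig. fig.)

1490000

(8.04) / (5.38 × 10⁻⁶) = 1.494 × 10⁶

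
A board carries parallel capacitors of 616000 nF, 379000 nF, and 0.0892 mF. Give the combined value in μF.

1084.2 μF

In μF:
  616000 nF = 616000 × 10^-3 μF = 616
  379000 nF = 379000 × 10^-3 μF = 379
  0.0892 mF = 0.0892 × 10^3 μF = 89.2
Sum: 616 + 379 + 89.2 = 1084.2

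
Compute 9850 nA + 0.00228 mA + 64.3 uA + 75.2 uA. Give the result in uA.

In uA:
  9850 nA = 9850 × 10⁻³ uA = 9.85
  0.00228 mA = 0.00228 × 10³ uA = 2.28
  64.3 uA → 64.3
  75.2 uA → 75.2
Sum: 9.85 + 2.28 + 64.3 + 75.2 = 151.63

151.63 uA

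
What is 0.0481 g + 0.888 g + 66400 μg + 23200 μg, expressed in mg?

In mg:
  0.0481 g = 0.0481 × 10³ mg = 48.1
  0.888 g = 0.888 × 10³ mg = 888
  66400 μg = 66400 × 10⁻³ mg = 66.4
  23200 μg = 23200 × 10⁻³ mg = 23.2
Sum: 48.1 + 888 + 66.4 + 23.2 = 1025.7

1025.7 mg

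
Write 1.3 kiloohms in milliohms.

1300000 milliohms

kilo = 10^3, milli = 10^-3; factor is 10^6.
1.3 × 10^6 = 1300000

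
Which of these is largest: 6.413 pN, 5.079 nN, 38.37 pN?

6.413 pN = 0.000000000006413 N
5.079 nN = 0.000000005079 N
38.37 pN = 0.00000000003837 N

5.079 nN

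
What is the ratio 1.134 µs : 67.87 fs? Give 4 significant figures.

16710000

(1.134 × 10^-6) / (67.87 × 10^-15) = 0.016708 × 10^9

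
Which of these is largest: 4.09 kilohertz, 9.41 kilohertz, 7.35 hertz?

9.41 kilohertz

4.09 kilohertz = 4090 hertz
9.41 kilohertz = 9410 hertz
7.35 hertz = 7.35 hertz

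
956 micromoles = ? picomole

956000000 picomoles

micro = 10⁻⁶, pico = 10⁻¹²; factor is 10⁶.
956 × 10⁶ = 956000000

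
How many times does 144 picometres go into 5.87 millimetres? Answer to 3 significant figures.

(5.87 × 10⁻³) / (144 × 10⁻¹²) = 0.04076 × 10⁹

40800000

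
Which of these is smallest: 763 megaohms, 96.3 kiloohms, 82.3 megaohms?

763 megaohms = 763000000 ohms
96.3 kiloohms = 96300 ohms
82.3 megaohms = 82300000 ohms

96.3 kiloohms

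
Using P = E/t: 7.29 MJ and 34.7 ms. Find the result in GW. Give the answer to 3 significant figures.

0.210 GW

(7.29e6) / (34.7e-3) = 0.21009e9 W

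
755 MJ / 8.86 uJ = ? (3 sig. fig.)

85200000000000

(755e6) / (8.86e-6) = 85.21e12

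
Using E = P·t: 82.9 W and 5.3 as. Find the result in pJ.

82.9 × 5.3e-18 = 439.37e-18 J

0.00043937 pJ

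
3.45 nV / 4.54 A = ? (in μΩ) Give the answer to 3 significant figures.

(3.45 × 10^-9) / (4.54) = 0.75991 × 10^-9 Ω

0.000760 μΩ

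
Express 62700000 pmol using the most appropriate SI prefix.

62.7 μmol

= 62.7 × 10^-6 mol; 10^-6 is micro.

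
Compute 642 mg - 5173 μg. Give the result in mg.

In mg:
  642 mg → 642
  5173 μg = 5173 × 10⁻³ mg = 5.173
Difference: 642 - 5.173 = 636.827

636.827 mg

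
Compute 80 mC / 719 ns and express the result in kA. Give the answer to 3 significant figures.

111 kA

(80e-3) / (719e-9) = 0.11127e6 A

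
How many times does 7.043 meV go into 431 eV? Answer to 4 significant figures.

61200

(431) / (7.043 × 10⁻³) = 61.196 × 10³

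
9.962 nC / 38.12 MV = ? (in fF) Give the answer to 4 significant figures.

0.2613 fF

(9.962 × 10⁻⁹) / (38.12 × 10⁶) = 0.261333 × 10⁻¹⁵ F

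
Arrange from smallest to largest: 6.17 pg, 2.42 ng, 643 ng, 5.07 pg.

5.07 pg < 6.17 pg < 2.42 ng < 643 ng

6.17 pg = 0.00000000000617 g
2.42 ng = 0.00000000242 g
643 ng = 0.000000643 g
5.07 pg = 0.00000000000507 g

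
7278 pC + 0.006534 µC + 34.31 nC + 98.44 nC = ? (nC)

146.562 nC

In nC:
  7278 pC = 7278e-3 nC = 7.278
  0.006534 µC = 0.006534e3 nC = 6.534
  34.31 nC → 34.31
  98.44 nC → 98.44
Sum: 7.278 + 6.534 + 34.31 + 98.44 = 146.562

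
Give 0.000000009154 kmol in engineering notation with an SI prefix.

= 9.154 × 10^-6 mol; 10^-6 is micro.

9.154 µmol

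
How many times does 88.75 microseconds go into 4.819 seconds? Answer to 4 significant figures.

(4.819) / (88.75e-6) = 0.054299e6

54300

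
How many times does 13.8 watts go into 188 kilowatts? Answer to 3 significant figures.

13600

(188 × 10³) / (13.8) = 13.62 × 10³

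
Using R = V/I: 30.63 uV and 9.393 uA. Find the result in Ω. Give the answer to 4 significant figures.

(30.63e-6) / (9.393e-6) = 3.26094 Ω

3.261 Ω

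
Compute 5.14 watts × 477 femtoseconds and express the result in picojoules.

2.45178 picojoules

5.14 × 477 × 10⁻¹⁵ = 2451.78 × 10⁻¹⁵ J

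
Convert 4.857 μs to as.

4857000000000 as

micro = 1e-6, atto = 1e-18; factor is 1e12.
4.857 × 1e12 = 4857000000000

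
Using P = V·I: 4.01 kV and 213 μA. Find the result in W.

0.85413 W

4.01 × 10³ × 213 × 10⁻⁶ = 854.13 × 10⁻³ W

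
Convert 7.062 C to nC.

(no prefix) = 10^0, nano = 10^-9; factor is 10^9.
7.062 × 10^9 = 7062000000

7062000000 nC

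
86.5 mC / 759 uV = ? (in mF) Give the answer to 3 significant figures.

114000 mF

(86.5 × 10^-3) / (759 × 10^-6) = 0.11397 × 10^3 F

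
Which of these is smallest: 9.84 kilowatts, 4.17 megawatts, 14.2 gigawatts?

9.84 kilowatts

9.84 kilowatts = 9840 watts
4.17 megawatts = 4170000 watts
14.2 gigawatts = 14200000000 watts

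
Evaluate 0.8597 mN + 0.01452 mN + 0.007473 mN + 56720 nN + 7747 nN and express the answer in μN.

946.16 μN

In μN:
  0.8597 mN = 0.8597 × 10³ μN = 859.7
  0.01452 mN = 0.01452 × 10³ μN = 14.52
  0.007473 mN = 0.007473 × 10³ μN = 7.473
  56720 nN = 56720 × 10⁻³ μN = 56.72
  7747 nN = 7747 × 10⁻³ μN = 7.747
Sum: 859.7 + 14.52 + 7.473 + 56.72 + 7.747 = 946.16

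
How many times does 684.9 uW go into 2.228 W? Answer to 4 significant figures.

(2.228) / (684.9 × 10^-6) = 0.003253 × 10^6

3253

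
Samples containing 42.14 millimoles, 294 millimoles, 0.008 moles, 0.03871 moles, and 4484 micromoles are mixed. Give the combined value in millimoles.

In millimoles:
  42.14 millimoles → 42.14
  294 millimoles → 294
  0.008 moles = 0.008e3 millimoles = 8
  0.03871 moles = 0.03871e3 millimoles = 38.71
  4484 micromoles = 4484e-3 millimoles = 4.484
Sum: 42.14 + 294 + 8 + 38.71 + 4.484 = 387.334

387.334 millimoles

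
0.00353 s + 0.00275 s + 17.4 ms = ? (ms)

23.68 ms

In ms:
  0.00353 s = 0.00353 × 10^3 ms = 3.53
  0.00275 s = 0.00275 × 10^3 ms = 2.75
  17.4 ms → 17.4
Sum: 3.53 + 2.75 + 17.4 = 23.68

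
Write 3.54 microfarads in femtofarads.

3540000000 femtofarads

micro = 1e-6, femto = 1e-15; factor is 1e9.
3.54 × 1e9 = 3540000000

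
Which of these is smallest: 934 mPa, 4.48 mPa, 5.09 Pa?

4.48 mPa

934 mPa = 0.934 Pa
4.48 mPa = 0.00448 Pa
5.09 Pa = 5.09 Pa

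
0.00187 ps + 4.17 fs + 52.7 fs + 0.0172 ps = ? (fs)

75.94 fs

In fs:
  0.00187 ps = 0.00187 × 10^3 fs = 1.87
  4.17 fs → 4.17
  52.7 fs → 52.7
  0.0172 ps = 0.0172 × 10^3 fs = 17.2
Sum: 1.87 + 4.17 + 52.7 + 17.2 = 75.94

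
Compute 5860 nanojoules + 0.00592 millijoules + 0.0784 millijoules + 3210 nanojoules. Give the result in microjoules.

In microjoules:
  5860 nanojoules = 5860 × 10⁻³ microjoules = 5.86
  0.00592 millijoules = 0.00592 × 10³ microjoules = 5.92
  0.0784 millijoules = 0.0784 × 10³ microjoules = 78.4
  3210 nanojoules = 3210 × 10⁻³ microjoules = 3.21
Sum: 5.86 + 5.92 + 78.4 + 3.21 = 93.39

93.39 microjoules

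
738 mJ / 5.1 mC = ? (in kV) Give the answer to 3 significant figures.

(738 × 10^-3) / (5.1 × 10^-3) = 144.71 V

0.145 kV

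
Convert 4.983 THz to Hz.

tera = 1e12, (no prefix) = 1e0; factor is 1e12.
4.983 × 1e12 = 4983000000000

4983000000000 Hz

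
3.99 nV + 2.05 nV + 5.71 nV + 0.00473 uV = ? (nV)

In nV:
  3.99 nV → 3.99
  2.05 nV → 2.05
  5.71 nV → 5.71
  0.00473 uV = 0.00473 × 10³ nV = 4.73
Sum: 3.99 + 2.05 + 5.71 + 4.73 = 16.48

16.48 nV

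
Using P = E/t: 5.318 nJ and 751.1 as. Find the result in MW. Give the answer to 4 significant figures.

7.080 MW

(5.318 × 10^-9) / (751.1 × 10^-18) = 0.00708028 × 10^9 W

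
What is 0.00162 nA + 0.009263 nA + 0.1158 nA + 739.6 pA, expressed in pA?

866.283 pA

In pA:
  0.00162 nA = 0.00162e3 pA = 1.62
  0.009263 nA = 0.009263e3 pA = 9.263
  0.1158 nA = 0.1158e3 pA = 115.8
  739.6 pA → 739.6
Sum: 1.62 + 9.263 + 115.8 + 739.6 = 866.283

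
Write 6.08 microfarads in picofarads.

6080000 picofarads

micro = 1e-6, pico = 1e-12; factor is 1e6.
6.08 × 1e6 = 6080000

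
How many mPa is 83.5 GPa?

giga = 1e9, milli = 1e-3; factor is 1e12.
83.5 × 1e12 = 83500000000000

83500000000000 mPa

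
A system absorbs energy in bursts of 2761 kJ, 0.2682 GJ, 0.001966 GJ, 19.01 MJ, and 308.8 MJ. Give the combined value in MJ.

In MJ:
  2761 kJ = 2761e-3 MJ = 2.761
  0.2682 GJ = 0.2682e3 MJ = 268.2
  0.001966 GJ = 0.001966e3 MJ = 1.966
  19.01 MJ → 19.01
  308.8 MJ → 308.8
Sum: 2.761 + 268.2 + 1.966 + 19.01 + 308.8 = 600.737

600.737 MJ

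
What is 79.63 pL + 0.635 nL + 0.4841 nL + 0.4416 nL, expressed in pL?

1640.33 pL

In pL:
  79.63 pL → 79.63
  0.635 nL = 0.635e3 pL = 635
  0.4841 nL = 0.4841e3 pL = 484.1
  0.4416 nL = 0.4416e3 pL = 441.6
Sum: 79.63 + 635 + 484.1 + 441.6 = 1640.33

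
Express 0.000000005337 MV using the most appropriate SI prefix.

5.337 mV

= 5.337 × 10⁻³ V; 10⁻³ is milli.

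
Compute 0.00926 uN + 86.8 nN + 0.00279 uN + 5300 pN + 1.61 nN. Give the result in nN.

105.76 nN

In nN:
  0.00926 uN = 0.00926e3 nN = 9.26
  86.8 nN → 86.8
  0.00279 uN = 0.00279e3 nN = 2.79
  5300 pN = 5300e-3 nN = 5.3
  1.61 nN → 1.61
Sum: 9.26 + 86.8 + 2.79 + 5.3 + 1.61 = 105.76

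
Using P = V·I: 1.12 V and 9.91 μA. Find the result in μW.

11.0992 μW

1.12 × 9.91 × 10^-6 = 11.0992 × 10^-6 W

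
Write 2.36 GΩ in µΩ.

2360000000000000 µΩ

giga = 10⁹, micro = 10⁻⁶; factor is 10¹⁵.
2.36 × 10¹⁵ = 2360000000000000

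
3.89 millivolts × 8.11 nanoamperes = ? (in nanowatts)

0.0315479 nanowatts

3.89 × 10⁻³ × 8.11 × 10⁻⁹ = 31.5479 × 10⁻¹² W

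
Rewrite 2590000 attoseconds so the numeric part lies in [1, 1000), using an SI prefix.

= 2.59 × 10⁻¹² seconds; 10⁻¹² is pico.

2.59 picoseconds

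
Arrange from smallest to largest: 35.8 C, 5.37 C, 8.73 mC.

35.8 C = 35.8 C
5.37 C = 5.37 C
8.73 mC = 0.00873 C

8.73 mC < 5.37 C < 35.8 C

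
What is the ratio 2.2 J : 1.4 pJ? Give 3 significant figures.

1570000000000

(2.2) / (1.4e-12) = 1.571e12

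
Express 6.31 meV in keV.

milli = 10^-3, kilo = 10^3; factor is 10^-6.
6.31 × 10^-6 = 0.00000631

0.00000631 keV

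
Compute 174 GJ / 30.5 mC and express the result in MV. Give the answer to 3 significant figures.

5700000 MV

(174 × 10⁹) / (30.5 × 10⁻³) = 5.7049 × 10¹² V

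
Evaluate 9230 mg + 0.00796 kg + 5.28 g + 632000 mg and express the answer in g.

In g:
  9230 mg = 9230e-3 g = 9.23
  0.00796 kg = 0.00796e3 g = 7.96
  5.28 g → 5.28
  632000 mg = 632000e-3 g = 632
Sum: 9.23 + 7.96 + 5.28 + 632 = 654.47

654.47 g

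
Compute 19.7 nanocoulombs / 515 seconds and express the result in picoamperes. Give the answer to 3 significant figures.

(19.7 × 10^-9) / (515) = 0.038252 × 10^-9 A

38.3 picoamperes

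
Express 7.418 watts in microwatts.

7418000 microwatts

(no prefix) = 1e0, micro = 1e-6; factor is 1e6.
7.418 × 1e6 = 7418000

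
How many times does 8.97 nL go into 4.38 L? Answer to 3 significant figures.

(4.38) / (8.97 × 10^-9) = 0.4883 × 10^9

488000000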